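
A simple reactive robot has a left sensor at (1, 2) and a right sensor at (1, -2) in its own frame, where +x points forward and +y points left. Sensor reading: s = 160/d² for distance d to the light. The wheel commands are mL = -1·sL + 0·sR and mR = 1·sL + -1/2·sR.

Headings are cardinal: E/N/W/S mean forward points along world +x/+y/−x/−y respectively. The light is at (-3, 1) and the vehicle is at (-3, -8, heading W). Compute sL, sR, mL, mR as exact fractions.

left sensor world pos  = (-4, -10); dL² = 122
right sensor world pos = (-4, -6); dR² = 50
sL = 160/122 = 80/61
sR = 160/50 = 16/5
mL = -1·sL + 0·sR = -80/61
mR = 1·sL + -1/2·sR = -88/305

80/61 16/5 -80/61 -88/305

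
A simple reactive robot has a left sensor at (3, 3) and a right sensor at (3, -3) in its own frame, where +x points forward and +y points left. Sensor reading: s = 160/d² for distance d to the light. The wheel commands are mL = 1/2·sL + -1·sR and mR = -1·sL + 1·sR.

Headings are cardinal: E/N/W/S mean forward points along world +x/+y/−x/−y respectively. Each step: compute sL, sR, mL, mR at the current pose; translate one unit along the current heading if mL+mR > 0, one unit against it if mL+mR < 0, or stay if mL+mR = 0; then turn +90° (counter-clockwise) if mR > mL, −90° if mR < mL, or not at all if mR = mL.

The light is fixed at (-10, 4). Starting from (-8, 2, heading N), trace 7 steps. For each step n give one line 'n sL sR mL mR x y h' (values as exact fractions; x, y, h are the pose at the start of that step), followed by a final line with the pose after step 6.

0 80 80/13 440/13 -960/13 -8 2 N
1 32/5 160/61 176/305 -1152/305 -8 1 E
2 40/13 4 -32/13 12/13 -9 1 S
3 160/17 160/41 560/697 -3840/697 -9 2 E
4 80/17 80/17 -40/17 0 -10 2 S
5 160/13 32/5 -16/65 -384/65 -10 3 E
6 8 5 -1 -3 -11 3 S
final -11 4 W

n=0: pose=(-8,2,N); sL=80, sR=80/13; mL=440/13, mR=-960/13; mL+mR=-40 → advance -1; mR−mL=-1400/13 → turn -1·90°
n=1: pose=(-8,1,E); sL=32/5, sR=160/61; mL=176/305, mR=-1152/305; mL+mR=-16/5 → advance -1; mR−mL=-1328/305 → turn -1·90°
n=2: pose=(-9,1,S); sL=40/13, sR=4; mL=-32/13, mR=12/13; mL+mR=-20/13 → advance -1; mR−mL=44/13 → turn +1·90°
n=3: pose=(-9,2,E); sL=160/17, sR=160/41; mL=560/697, mR=-3840/697; mL+mR=-80/17 → advance -1; mR−mL=-4400/697 → turn -1·90°
n=4: pose=(-10,2,S); sL=80/17, sR=80/17; mL=-40/17, mR=0; mL+mR=-40/17 → advance -1; mR−mL=40/17 → turn +1·90°
n=5: pose=(-10,3,E); sL=160/13, sR=32/5; mL=-16/65, mR=-384/65; mL+mR=-80/13 → advance -1; mR−mL=-368/65 → turn -1·90°
n=6: pose=(-11,3,S); sL=8, sR=5; mL=-1, mR=-3; mL+mR=-4 → advance -1; mR−mL=-2 → turn -1·90°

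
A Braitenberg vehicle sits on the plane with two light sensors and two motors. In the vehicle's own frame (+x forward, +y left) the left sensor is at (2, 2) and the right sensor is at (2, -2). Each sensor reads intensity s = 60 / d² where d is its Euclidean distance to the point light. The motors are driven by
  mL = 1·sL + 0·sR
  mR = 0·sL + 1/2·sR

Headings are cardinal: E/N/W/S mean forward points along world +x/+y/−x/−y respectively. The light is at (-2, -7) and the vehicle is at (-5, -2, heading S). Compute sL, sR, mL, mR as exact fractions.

left sensor world pos  = (-3, -4); dL² = 10
right sensor world pos = (-7, -4); dR² = 34
sL = 60/10 = 6
sR = 60/34 = 30/17
mL = 1·sL + 0·sR = 6
mR = 0·sL + 1/2·sR = 15/17

6 30/17 6 15/17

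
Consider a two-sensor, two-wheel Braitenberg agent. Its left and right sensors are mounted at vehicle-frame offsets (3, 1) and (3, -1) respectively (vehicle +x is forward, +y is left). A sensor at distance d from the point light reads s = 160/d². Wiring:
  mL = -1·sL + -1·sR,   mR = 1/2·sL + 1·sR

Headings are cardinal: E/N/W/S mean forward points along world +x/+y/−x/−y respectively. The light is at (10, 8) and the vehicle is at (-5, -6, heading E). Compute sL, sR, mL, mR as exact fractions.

left sensor world pos  = (-2, -5); dL² = 313
right sensor world pos = (-2, -7); dR² = 369
sL = 160/313 = 160/313
sR = 160/369 = 160/369
mL = -1·sL + -1·sR = -109120/115497
mR = 1/2·sL + 1·sR = 79600/115497

160/313 160/369 -109120/115497 79600/115497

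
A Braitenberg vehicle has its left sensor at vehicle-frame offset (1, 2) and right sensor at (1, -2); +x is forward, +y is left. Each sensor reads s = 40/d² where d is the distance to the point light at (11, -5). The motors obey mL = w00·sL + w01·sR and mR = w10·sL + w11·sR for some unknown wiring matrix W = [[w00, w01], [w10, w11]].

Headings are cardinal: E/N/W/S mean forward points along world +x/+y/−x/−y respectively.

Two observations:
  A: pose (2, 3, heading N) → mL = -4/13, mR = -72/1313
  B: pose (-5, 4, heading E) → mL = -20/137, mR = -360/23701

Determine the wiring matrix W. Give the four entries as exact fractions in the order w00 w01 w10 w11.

obs A: pose=(2,3,N) → sL=20/101, sR=4/13, mL=-4/13, mR=-72/1313
obs B: pose=(-5,4,E) → sL=20/173, sR=20/137, mL=-20/137, mR=-360/23701
sensor matrix S = [[20/101, 4/13], [20/173, 20/137]]; det S = -207360/31119413
solve [mL_A; mL_B] = S·[w00; w01] and [mR_A; mR_B] = S·[w10; w11]:
  w00 = 0, w01 = -1, w10 = 1/2, w11 = -1/2

0 -1 1/2 -1/2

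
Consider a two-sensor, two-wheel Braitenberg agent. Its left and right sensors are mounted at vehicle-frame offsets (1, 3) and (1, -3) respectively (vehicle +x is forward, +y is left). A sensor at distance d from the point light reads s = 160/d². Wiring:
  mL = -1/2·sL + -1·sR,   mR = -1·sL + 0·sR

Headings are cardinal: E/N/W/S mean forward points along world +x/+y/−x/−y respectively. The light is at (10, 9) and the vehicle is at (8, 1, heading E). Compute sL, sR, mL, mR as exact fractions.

80/13 80/61 -3480/793 -80/13

left sensor world pos  = (9, 4); dL² = 26
right sensor world pos = (9, -2); dR² = 122
sL = 160/26 = 80/13
sR = 160/122 = 80/61
mL = -1/2·sL + -1·sR = -3480/793
mR = -1·sL + 0·sR = -80/13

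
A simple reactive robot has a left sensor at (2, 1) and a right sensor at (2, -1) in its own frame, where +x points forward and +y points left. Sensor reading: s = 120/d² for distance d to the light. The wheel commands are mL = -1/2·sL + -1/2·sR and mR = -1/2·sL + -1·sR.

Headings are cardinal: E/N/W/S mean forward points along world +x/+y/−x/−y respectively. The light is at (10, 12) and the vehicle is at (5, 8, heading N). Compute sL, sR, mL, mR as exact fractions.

left sensor world pos  = (4, 10); dL² = 40
right sensor world pos = (6, 10); dR² = 20
sL = 120/40 = 3
sR = 120/20 = 6
mL = -1/2·sL + -1/2·sR = -9/2
mR = -1/2·sL + -1·sR = -15/2

3 6 -9/2 -15/2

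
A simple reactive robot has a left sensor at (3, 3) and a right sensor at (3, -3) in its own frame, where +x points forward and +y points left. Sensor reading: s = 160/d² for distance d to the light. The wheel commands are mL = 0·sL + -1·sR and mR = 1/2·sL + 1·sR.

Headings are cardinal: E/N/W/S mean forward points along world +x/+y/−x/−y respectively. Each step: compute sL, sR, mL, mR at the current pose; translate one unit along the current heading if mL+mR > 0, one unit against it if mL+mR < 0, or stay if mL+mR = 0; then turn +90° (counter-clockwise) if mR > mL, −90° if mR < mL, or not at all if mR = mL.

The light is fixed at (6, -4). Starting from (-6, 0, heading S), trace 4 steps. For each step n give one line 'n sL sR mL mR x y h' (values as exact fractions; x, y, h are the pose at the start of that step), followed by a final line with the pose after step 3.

0 80/41 80/113 -80/113 7800/4633 -6 0 S
1 160/117 160/81 -160/81 2800/1053 -6 -1 E
2 20/29 8/5 -8/5 282/145 -5 -1 N
3 160/197 32/49 -32/49 10224/9653 -5 0 W
final -6 0 S

n=0: pose=(-6,0,S); sL=80/41, sR=80/113; mL=-80/113, mR=7800/4633; mL+mR=40/41 → advance +1; mR−mL=11080/4633 → turn +1·90°
n=1: pose=(-6,-1,E); sL=160/117, sR=160/81; mL=-160/81, mR=2800/1053; mL+mR=80/117 → advance +1; mR−mL=4880/1053 → turn +1·90°
n=2: pose=(-5,-1,N); sL=20/29, sR=8/5; mL=-8/5, mR=282/145; mL+mR=10/29 → advance +1; mR−mL=514/145 → turn +1·90°
n=3: pose=(-5,0,W); sL=160/197, sR=32/49; mL=-32/49, mR=10224/9653; mL+mR=80/197 → advance +1; mR−mL=16528/9653 → turn +1·90°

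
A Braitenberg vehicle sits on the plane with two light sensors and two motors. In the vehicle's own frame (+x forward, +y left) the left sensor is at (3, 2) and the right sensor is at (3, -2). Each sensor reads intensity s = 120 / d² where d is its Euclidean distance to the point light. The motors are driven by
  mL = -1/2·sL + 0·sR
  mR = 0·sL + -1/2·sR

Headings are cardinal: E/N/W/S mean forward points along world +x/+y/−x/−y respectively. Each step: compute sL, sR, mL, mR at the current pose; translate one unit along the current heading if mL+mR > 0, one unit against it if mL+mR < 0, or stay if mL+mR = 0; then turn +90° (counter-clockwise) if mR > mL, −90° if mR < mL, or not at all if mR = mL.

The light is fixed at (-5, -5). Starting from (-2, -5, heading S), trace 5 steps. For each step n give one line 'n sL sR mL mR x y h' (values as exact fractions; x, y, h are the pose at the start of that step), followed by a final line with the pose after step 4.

0 60/17 12 -30/17 -6 -2 -5 S
1 120 40/3 -60 -20/3 -2 -4 W
2 3 15 -3/2 -15/2 -1 -4 S
3 120 120/17 -60 -60/17 -1 -3 W
4 12/5 12 -6/5 -6 0 -3 S
final 0 -2 W

n=0: pose=(-2,-5,S); sL=60/17, sR=12; mL=-30/17, mR=-6; mL+mR=-132/17 → advance -1; mR−mL=-72/17 → turn -1·90°
n=1: pose=(-2,-4,W); sL=120, sR=40/3; mL=-60, mR=-20/3; mL+mR=-200/3 → advance -1; mR−mL=160/3 → turn +1·90°
n=2: pose=(-1,-4,S); sL=3, sR=15; mL=-3/2, mR=-15/2; mL+mR=-9 → advance -1; mR−mL=-6 → turn -1·90°
n=3: pose=(-1,-3,W); sL=120, sR=120/17; mL=-60, mR=-60/17; mL+mR=-1080/17 → advance -1; mR−mL=960/17 → turn +1·90°
n=4: pose=(0,-3,S); sL=12/5, sR=12; mL=-6/5, mR=-6; mL+mR=-36/5 → advance -1; mR−mL=-24/5 → turn -1·90°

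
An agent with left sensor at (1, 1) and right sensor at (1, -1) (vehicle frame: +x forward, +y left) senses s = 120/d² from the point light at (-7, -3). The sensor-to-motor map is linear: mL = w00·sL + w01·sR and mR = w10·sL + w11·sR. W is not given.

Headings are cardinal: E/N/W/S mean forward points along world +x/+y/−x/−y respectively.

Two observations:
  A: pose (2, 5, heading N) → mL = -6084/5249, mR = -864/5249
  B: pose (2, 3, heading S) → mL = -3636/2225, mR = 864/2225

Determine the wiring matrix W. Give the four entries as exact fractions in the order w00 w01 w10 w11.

-1 -1/2 -1 1

obs A: pose=(2,5,N) → sL=24/29, sR=120/181, mL=-6084/5249, mR=-864/5249
obs B: pose=(2,3,S) → sL=24/25, sR=120/89, mL=-3636/2225, mR=864/2225
sensor matrix S = [[24/29, 120/181], [24/25, 120/89]]; det S = 1119744/2335805
solve [mL_A; mL_B] = S·[w00; w01] and [mR_A; mR_B] = S·[w10; w11]:
  w00 = -1, w01 = -1/2, w10 = -1, w11 = 1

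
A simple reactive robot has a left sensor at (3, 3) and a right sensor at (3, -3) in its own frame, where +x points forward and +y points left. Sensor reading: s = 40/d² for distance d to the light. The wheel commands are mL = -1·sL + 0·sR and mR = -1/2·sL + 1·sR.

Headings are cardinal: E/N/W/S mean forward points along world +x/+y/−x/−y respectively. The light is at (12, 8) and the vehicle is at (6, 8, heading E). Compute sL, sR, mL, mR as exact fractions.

20/9 20/9 -20/9 10/9

left sensor world pos  = (9, 11); dL² = 18
right sensor world pos = (9, 5); dR² = 18
sL = 40/18 = 20/9
sR = 40/18 = 20/9
mL = -1·sL + 0·sR = -20/9
mR = -1/2·sL + 1·sR = 10/9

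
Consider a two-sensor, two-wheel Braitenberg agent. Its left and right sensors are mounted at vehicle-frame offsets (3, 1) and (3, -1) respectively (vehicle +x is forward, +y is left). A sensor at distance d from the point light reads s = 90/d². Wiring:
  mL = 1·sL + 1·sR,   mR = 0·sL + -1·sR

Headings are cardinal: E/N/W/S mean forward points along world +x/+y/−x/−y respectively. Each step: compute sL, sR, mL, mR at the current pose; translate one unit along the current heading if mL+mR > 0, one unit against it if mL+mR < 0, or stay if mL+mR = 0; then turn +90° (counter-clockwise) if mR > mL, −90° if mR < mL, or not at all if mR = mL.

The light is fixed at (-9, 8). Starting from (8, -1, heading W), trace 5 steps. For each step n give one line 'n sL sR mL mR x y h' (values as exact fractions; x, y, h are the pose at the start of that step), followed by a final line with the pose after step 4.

n=0: pose=(8,-1,W); sL=45/148, sR=9/26; mL=1251/1924, mR=-9/26; mL+mR=45/148 → advance +1; mR−mL=-1917/1924 → turn -1·90°
n=1: pose=(7,-1,N); sL=10/29, sR=18/65; mL=1172/1885, mR=-18/65; mL+mR=10/29 → advance +1; mR−mL=-1694/1885 → turn -1·90°
n=2: pose=(7,0,E); sL=9/41, sR=45/221; mL=3834/9061, mR=-45/221; mL+mR=9/41 → advance +1; mR−mL=-5679/9061 → turn -1·90°
n=3: pose=(8,0,S); sL=18/89, sR=90/377; mL=14796/33553, mR=-90/377; mL+mR=18/89 → advance +1; mR−mL=-22806/33553 → turn -1·90°
n=4: pose=(8,-1,W); sL=45/148, sR=9/26; mL=1251/1924, mR=-9/26; mL+mR=45/148 → advance +1; mR−mL=-1917/1924 → turn -1·90°

0 45/148 9/26 1251/1924 -9/26 8 -1 W
1 10/29 18/65 1172/1885 -18/65 7 -1 N
2 9/41 45/221 3834/9061 -45/221 7 0 E
3 18/89 90/377 14796/33553 -90/377 8 0 S
4 45/148 9/26 1251/1924 -9/26 8 -1 W
final 7 -1 N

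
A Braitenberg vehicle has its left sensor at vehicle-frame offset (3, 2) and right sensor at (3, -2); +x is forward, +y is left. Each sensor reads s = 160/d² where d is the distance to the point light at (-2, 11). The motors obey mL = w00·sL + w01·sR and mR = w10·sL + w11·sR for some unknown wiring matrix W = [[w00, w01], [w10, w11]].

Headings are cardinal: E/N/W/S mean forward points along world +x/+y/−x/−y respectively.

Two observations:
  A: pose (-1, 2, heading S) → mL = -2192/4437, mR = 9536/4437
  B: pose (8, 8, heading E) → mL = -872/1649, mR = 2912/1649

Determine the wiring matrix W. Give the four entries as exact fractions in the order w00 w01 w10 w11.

-1 1/2 1 1

obs A: pose=(-1,2,S) → sL=160/153, sR=32/29, mL=-2192/4437, mR=9536/4437
obs B: pose=(8,8,E) → sL=16/17, sR=80/97, mL=-872/1649, mR=2912/1649
sensor matrix S = [[160/153, 32/29], [16/17, 80/97]]; det S = -75776/430389
solve [mL_A; mL_B] = S·[w00; w01] and [mR_A; mR_B] = S·[w10; w11]:
  w00 = -1, w01 = 1/2, w10 = 1, w11 = 1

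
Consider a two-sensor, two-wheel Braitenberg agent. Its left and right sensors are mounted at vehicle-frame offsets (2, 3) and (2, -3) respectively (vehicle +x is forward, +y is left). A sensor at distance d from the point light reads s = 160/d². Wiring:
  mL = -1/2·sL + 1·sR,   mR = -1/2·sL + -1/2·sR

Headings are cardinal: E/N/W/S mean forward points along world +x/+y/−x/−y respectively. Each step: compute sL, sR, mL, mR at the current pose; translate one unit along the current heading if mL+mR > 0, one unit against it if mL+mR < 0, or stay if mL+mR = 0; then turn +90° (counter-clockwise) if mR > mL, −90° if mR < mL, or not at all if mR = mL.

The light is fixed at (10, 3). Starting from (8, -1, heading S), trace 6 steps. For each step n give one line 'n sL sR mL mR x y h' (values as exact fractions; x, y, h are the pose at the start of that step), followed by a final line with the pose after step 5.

0 160/37 160/61 1040/2257 -7840/2257 8 -1 S
1 40/13 10 110/13 -85/13 8 0 W
2 160/37 160 5840/37 -3040/37 7 0 N
3 80 80/13 -440/13 -560/13 7 1 E
4 160/17 32/13 -496/221 -1312/221 6 1 S
5 40/13 4 32/13 -46/13 6 2 W
final 7 2 N

n=0: pose=(8,-1,S); sL=160/37, sR=160/61; mL=1040/2257, mR=-7840/2257; mL+mR=-6800/2257 → advance -1; mR−mL=-240/61 → turn -1·90°
n=1: pose=(8,0,W); sL=40/13, sR=10; mL=110/13, mR=-85/13; mL+mR=25/13 → advance +1; mR−mL=-15 → turn -1·90°
n=2: pose=(7,0,N); sL=160/37, sR=160; mL=5840/37, mR=-3040/37; mL+mR=2800/37 → advance +1; mR−mL=-240 → turn -1·90°
n=3: pose=(7,1,E); sL=80, sR=80/13; mL=-440/13, mR=-560/13; mL+mR=-1000/13 → advance -1; mR−mL=-120/13 → turn -1·90°
n=4: pose=(6,1,S); sL=160/17, sR=32/13; mL=-496/221, mR=-1312/221; mL+mR=-1808/221 → advance -1; mR−mL=-48/13 → turn -1·90°
n=5: pose=(6,2,W); sL=40/13, sR=4; mL=32/13, mR=-46/13; mL+mR=-14/13 → advance -1; mR−mL=-6 → turn -1·90°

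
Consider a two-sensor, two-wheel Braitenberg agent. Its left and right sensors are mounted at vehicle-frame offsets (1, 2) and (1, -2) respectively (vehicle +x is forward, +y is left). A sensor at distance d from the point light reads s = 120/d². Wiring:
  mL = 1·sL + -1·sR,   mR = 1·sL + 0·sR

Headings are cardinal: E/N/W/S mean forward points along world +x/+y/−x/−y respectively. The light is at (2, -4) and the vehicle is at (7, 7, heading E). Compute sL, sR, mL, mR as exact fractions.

left sensor world pos  = (8, 9); dL² = 205
right sensor world pos = (8, 5); dR² = 117
sL = 120/205 = 24/41
sR = 120/117 = 40/39
mL = 1·sL + -1·sR = -704/1599
mR = 1·sL + 0·sR = 24/41

24/41 40/39 -704/1599 24/41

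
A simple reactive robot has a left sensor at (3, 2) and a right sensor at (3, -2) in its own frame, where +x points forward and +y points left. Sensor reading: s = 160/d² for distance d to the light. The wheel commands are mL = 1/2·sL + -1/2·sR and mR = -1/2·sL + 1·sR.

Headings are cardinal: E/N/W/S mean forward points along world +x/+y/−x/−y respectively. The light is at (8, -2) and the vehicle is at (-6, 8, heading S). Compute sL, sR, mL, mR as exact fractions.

160/193 32/61 1792/11773 1296/11773

left sensor world pos  = (-4, 5); dL² = 193
right sensor world pos = (-8, 5); dR² = 305
sL = 160/193 = 160/193
sR = 160/305 = 32/61
mL = 1/2·sL + -1/2·sR = 1792/11773
mR = -1/2·sL + 1·sR = 1296/11773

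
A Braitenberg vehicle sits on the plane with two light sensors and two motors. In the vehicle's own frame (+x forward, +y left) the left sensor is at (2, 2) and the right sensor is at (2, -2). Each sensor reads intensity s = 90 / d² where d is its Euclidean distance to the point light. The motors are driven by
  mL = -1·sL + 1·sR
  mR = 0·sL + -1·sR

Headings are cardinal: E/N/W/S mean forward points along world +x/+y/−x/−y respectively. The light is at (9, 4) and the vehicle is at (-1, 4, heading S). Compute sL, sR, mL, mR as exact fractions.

45/34 45/74 -450/629 -45/74

left sensor world pos  = (1, 2); dL² = 68
right sensor world pos = (-3, 2); dR² = 148
sL = 90/68 = 45/34
sR = 90/148 = 45/74
mL = -1·sL + 1·sR = -450/629
mR = 0·sL + -1·sR = -45/74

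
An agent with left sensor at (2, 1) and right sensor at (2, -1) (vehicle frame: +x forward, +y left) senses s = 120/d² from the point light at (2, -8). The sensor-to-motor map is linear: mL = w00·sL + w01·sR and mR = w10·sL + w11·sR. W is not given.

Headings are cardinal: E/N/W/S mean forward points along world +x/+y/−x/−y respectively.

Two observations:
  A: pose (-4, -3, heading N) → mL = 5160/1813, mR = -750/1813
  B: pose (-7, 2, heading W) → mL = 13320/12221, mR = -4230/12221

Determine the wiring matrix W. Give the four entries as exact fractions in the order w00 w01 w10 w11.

1 1 -1 1/2

obs A: pose=(-4,-3,N) → sL=60/49, sR=60/37, mL=5160/1813, mR=-750/1813
obs B: pose=(-7,2,W) → sL=60/101, sR=60/121, mL=13320/12221, mR=-4230/12221
sensor matrix S = [[60/49, 60/37], [60/101, 60/121]]; det S = -7891200/22156673
solve [mL_A; mL_B] = S·[w00; w01] and [mR_A; mR_B] = S·[w10; w11]:
  w00 = 1, w01 = 1, w10 = -1, w11 = 1/2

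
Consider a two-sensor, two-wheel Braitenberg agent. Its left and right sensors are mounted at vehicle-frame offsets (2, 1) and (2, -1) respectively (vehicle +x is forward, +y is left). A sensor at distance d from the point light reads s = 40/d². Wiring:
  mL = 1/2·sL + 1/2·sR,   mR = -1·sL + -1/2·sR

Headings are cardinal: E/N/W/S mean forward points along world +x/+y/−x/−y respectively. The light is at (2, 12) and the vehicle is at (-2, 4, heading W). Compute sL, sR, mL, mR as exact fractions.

left sensor world pos  = (-4, 3); dL² = 117
right sensor world pos = (-4, 5); dR² = 85
sL = 40/117 = 40/117
sR = 40/85 = 8/17
mL = 1/2·sL + 1/2·sR = 808/1989
mR = -1·sL + -1/2·sR = -1148/1989

40/117 8/17 808/1989 -1148/1989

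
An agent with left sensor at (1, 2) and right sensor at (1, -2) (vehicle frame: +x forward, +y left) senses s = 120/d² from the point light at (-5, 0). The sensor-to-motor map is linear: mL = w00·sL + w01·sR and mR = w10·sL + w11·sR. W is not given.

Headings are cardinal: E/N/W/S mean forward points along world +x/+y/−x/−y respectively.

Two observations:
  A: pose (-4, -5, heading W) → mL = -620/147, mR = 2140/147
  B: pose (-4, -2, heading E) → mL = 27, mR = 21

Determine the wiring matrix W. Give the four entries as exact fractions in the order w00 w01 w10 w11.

1 -1/2 1/2 1

obs A: pose=(-4,-5,W) → sL=120/49, sR=40/3, mL=-620/147, mR=2140/147
obs B: pose=(-4,-2,E) → sL=30, sR=6, mL=27, mR=21
sensor matrix S = [[120/49, 40/3], [30, 6]]; det S = -18880/49
solve [mL_A; mL_B] = S·[w00; w01] and [mR_A; mR_B] = S·[w10; w11]:
  w00 = 1, w01 = -1/2, w10 = 1/2, w11 = 1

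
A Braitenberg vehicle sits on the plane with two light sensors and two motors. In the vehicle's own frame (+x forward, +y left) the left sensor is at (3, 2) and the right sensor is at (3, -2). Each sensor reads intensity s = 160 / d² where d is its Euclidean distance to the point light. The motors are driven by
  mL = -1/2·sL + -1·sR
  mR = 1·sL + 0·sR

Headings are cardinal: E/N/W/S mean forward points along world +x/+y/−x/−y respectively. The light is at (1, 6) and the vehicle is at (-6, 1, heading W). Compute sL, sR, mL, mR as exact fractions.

left sensor world pos  = (-9, -1); dL² = 149
right sensor world pos = (-9, 3); dR² = 109
sL = 160/149 = 160/149
sR = 160/109 = 160/109
mL = -1/2·sL + -1·sR = -32560/16241
mR = 1·sL + 0·sR = 160/149

160/149 160/109 -32560/16241 160/149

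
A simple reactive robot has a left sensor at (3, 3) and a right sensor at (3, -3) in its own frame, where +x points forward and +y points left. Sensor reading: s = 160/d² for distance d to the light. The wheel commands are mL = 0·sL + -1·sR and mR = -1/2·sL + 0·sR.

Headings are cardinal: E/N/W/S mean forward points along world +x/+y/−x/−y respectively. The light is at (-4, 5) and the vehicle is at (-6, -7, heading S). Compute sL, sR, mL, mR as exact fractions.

left sensor world pos  = (-3, -10); dL² = 226
right sensor world pos = (-9, -10); dR² = 250
sL = 160/226 = 80/113
sR = 160/250 = 16/25
mL = 0·sL + -1·sR = -16/25
mR = -1/2·sL + 0·sR = -40/113

80/113 16/25 -16/25 -40/113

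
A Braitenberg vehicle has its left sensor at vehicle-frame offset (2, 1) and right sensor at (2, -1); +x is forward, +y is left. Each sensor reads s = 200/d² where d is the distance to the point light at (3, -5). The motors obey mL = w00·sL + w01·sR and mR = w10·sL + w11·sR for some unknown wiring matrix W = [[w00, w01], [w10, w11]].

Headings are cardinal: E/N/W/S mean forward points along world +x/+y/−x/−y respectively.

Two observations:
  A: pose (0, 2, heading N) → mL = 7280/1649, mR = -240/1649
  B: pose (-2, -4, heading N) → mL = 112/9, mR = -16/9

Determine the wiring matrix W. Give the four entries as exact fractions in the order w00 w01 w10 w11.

1 1 1/2 -1/2

obs A: pose=(0,2,N) → sL=200/97, sR=40/17, mL=7280/1649, mR=-240/1649
obs B: pose=(-2,-4,N) → sL=40/9, sR=8, mL=112/9, mR=-16/9
sensor matrix S = [[200/97, 40/17], [40/9, 8]]; det S = 89600/14841
solve [mL_A; mL_B] = S·[w00; w01] and [mR_A; mR_B] = S·[w10; w11]:
  w00 = 1, w01 = 1, w10 = 1/2, w11 = -1/2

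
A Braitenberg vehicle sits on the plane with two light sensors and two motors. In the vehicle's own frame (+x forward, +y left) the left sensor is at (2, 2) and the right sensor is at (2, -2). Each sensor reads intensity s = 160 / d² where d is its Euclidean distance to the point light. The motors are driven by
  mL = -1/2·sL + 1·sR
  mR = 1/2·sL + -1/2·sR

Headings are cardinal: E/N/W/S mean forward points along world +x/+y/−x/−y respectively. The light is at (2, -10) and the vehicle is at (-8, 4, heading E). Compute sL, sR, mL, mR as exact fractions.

1/2 10/13 27/52 -7/52

left sensor world pos  = (-6, 6); dL² = 320
right sensor world pos = (-6, 2); dR² = 208
sL = 160/320 = 1/2
sR = 160/208 = 10/13
mL = -1/2·sL + 1·sR = 27/52
mR = 1/2·sL + -1/2·sR = -7/52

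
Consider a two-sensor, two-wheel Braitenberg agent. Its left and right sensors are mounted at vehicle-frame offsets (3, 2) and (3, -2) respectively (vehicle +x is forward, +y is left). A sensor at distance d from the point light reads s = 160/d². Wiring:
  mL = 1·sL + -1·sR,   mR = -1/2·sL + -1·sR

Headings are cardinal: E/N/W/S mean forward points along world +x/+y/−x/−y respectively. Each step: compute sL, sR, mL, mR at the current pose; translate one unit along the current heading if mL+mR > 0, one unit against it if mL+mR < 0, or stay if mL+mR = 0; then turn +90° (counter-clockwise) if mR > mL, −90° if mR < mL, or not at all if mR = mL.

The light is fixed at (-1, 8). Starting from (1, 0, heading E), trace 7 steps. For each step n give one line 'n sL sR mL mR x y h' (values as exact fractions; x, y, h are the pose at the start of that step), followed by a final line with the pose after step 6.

0 160/61 32/25 2048/1525 -3952/1525 1 0 E
1 16/13 80/61 -64/793 -1528/793 0 0 S
2 32/17 160/29 -1792/493 -3184/493 0 1 W
3 10 5 5 -10 1 1 N
4 160/61 32/25 2048/1525 -3952/1525 1 0 E
5 16/13 80/61 -64/793 -1528/793 0 0 S
6 32/17 160/29 -1792/493 -3184/493 0 1 W
final 1 1 N

n=0: pose=(1,0,E); sL=160/61, sR=32/25; mL=2048/1525, mR=-3952/1525; mL+mR=-1904/1525 → advance -1; mR−mL=-240/61 → turn -1·90°
n=1: pose=(0,0,S); sL=16/13, sR=80/61; mL=-64/793, mR=-1528/793; mL+mR=-1592/793 → advance -1; mR−mL=-24/13 → turn -1·90°
n=2: pose=(0,1,W); sL=32/17, sR=160/29; mL=-1792/493, mR=-3184/493; mL+mR=-4976/493 → advance -1; mR−mL=-48/17 → turn -1·90°
n=3: pose=(1,1,N); sL=10, sR=5; mL=5, mR=-10; mL+mR=-5 → advance -1; mR−mL=-15 → turn -1·90°
n=4: pose=(1,0,E); sL=160/61, sR=32/25; mL=2048/1525, mR=-3952/1525; mL+mR=-1904/1525 → advance -1; mR−mL=-240/61 → turn -1·90°
n=5: pose=(0,0,S); sL=16/13, sR=80/61; mL=-64/793, mR=-1528/793; mL+mR=-1592/793 → advance -1; mR−mL=-24/13 → turn -1·90°
n=6: pose=(0,1,W); sL=32/17, sR=160/29; mL=-1792/493, mR=-3184/493; mL+mR=-4976/493 → advance -1; mR−mL=-48/17 → turn -1·90°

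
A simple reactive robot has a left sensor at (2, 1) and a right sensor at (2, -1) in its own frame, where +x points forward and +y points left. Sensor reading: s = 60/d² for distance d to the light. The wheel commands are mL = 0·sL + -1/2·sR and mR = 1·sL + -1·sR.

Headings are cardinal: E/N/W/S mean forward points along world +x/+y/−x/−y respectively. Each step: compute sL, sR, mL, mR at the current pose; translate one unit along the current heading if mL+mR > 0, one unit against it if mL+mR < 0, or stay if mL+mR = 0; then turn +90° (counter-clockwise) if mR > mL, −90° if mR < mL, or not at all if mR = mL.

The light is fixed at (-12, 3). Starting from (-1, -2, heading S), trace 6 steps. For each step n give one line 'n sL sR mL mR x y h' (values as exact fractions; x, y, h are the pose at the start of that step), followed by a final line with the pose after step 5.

n=0: pose=(-1,-2,S); sL=60/193, sR=60/149; mL=-30/149, mR=-2640/28757; mL+mR=-8430/28757 → advance -1; mR−mL=3150/28757 → turn +1·90°
n=1: pose=(-1,-1,E); sL=30/89, sR=30/97; mL=-15/97, mR=240/8633; mL+mR=-1095/8633 → advance -1; mR−mL=1575/8633 → turn +1·90°
n=2: pose=(-2,-1,N); sL=12/17, sR=12/25; mL=-6/25, mR=96/425; mL+mR=-6/425 → advance -1; mR−mL=198/425 → turn +1·90°
n=3: pose=(-2,-2,W); sL=3/5, sR=3/4; mL=-3/8, mR=-3/20; mL+mR=-21/40 → advance -1; mR−mL=9/40 → turn +1·90°
n=4: pose=(-1,-2,S); sL=60/193, sR=60/149; mL=-30/149, mR=-2640/28757; mL+mR=-8430/28757 → advance -1; mR−mL=3150/28757 → turn +1·90°
n=5: pose=(-1,-1,E); sL=30/89, sR=30/97; mL=-15/97, mR=240/8633; mL+mR=-1095/8633 → advance -1; mR−mL=1575/8633 → turn +1·90°

0 60/193 60/149 -30/149 -2640/28757 -1 -2 S
1 30/89 30/97 -15/97 240/8633 -1 -1 E
2 12/17 12/25 -6/25 96/425 -2 -1 N
3 3/5 3/4 -3/8 -3/20 -2 -2 W
4 60/193 60/149 -30/149 -2640/28757 -1 -2 S
5 30/89 30/97 -15/97 240/8633 -1 -1 E
final -2 -1 N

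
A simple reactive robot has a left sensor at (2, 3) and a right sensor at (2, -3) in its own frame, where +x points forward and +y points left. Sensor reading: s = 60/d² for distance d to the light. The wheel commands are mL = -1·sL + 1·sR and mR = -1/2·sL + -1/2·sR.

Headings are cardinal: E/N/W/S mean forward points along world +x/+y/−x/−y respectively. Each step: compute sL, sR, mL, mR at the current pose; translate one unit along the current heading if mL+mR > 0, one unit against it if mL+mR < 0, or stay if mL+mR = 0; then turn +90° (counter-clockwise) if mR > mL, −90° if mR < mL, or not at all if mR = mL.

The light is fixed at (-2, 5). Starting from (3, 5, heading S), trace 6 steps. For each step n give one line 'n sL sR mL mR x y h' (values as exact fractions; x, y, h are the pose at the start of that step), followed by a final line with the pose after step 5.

n=0: pose=(3,5,S); sL=15/17, sR=15/2; mL=225/34, mR=-285/68; mL+mR=165/68 → advance +1; mR−mL=-735/68 → turn -1·90°
n=1: pose=(3,4,W); sL=12/5, sR=60/13; mL=144/65, mR=-228/65; mL+mR=-84/65 → advance -1; mR−mL=-372/65 → turn -1·90°
n=2: pose=(4,4,N); sL=6, sR=30/41; mL=-216/41, mR=-138/41; mL+mR=-354/41 → advance -1; mR−mL=78/41 → turn +1·90°
n=3: pose=(4,3,W); sL=60/41, sR=60/17; mL=1440/697, mR=-1740/697; mL+mR=-300/697 → advance -1; mR−mL=-3180/697 → turn -1·90°
n=4: pose=(5,3,N); sL=15/4, sR=3/5; mL=-63/20, mR=-87/40; mL+mR=-213/40 → advance -1; mR−mL=39/40 → turn +1·90°
n=5: pose=(5,2,W); sL=60/61, sR=12/5; mL=432/305, mR=-516/305; mL+mR=-84/305 → advance -1; mR−mL=-948/305 → turn -1·90°

0 15/17 15/2 225/34 -285/68 3 5 S
1 12/5 60/13 144/65 -228/65 3 4 W
2 6 30/41 -216/41 -138/41 4 4 N
3 60/41 60/17 1440/697 -1740/697 4 3 W
4 15/4 3/5 -63/20 -87/40 5 3 N
5 60/61 12/5 432/305 -516/305 5 2 W
final 6 2 N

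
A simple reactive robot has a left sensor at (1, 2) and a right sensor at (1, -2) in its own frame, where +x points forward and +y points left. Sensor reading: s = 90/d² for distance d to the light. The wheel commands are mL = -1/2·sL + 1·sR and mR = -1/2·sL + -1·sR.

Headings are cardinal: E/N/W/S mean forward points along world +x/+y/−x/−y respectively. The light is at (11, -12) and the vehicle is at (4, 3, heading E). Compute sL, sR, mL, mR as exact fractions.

left sensor world pos  = (5, 5); dL² = 325
right sensor world pos = (5, 1); dR² = 205
sL = 90/325 = 18/65
sR = 90/205 = 18/41
mL = -1/2·sL + 1·sR = 801/2665
mR = -1/2·sL + -1·sR = -1539/2665

18/65 18/41 801/2665 -1539/2665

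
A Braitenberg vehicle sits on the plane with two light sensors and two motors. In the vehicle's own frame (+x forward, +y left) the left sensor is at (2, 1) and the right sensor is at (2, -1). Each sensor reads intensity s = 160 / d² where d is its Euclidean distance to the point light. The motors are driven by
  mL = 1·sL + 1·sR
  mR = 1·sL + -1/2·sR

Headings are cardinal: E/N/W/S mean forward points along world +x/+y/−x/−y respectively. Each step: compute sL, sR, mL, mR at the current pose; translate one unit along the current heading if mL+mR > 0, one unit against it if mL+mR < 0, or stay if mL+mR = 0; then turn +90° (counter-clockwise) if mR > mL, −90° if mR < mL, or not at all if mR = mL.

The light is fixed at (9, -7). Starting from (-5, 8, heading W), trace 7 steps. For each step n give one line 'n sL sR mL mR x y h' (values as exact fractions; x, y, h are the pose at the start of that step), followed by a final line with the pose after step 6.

0 40/113 5/16 1205/1808 715/3616 -5 8 W
1 32/109 32/97 6592/10573 1360/10573 -6 8 N
2 80/229 80/197 34080/45113 6600/45113 -6 9 E
3 32/73 160/421 25152/30733 7632/30733 -5 9 S
4 40/113 5/16 1205/1808 715/3616 -5 8 W
5 32/109 32/97 6592/10573 1360/10573 -6 8 N
6 80/229 80/197 34080/45113 6600/45113 -6 9 E
final -5 9 S

n=0: pose=(-5,8,W); sL=40/113, sR=5/16; mL=1205/1808, mR=715/3616; mL+mR=3125/3616 → advance +1; mR−mL=-15/32 → turn -1·90°
n=1: pose=(-6,8,N); sL=32/109, sR=32/97; mL=6592/10573, mR=1360/10573; mL+mR=7952/10573 → advance +1; mR−mL=-48/97 → turn -1·90°
n=2: pose=(-6,9,E); sL=80/229, sR=80/197; mL=34080/45113, mR=6600/45113; mL+mR=40680/45113 → advance +1; mR−mL=-120/197 → turn -1·90°
n=3: pose=(-5,9,S); sL=32/73, sR=160/421; mL=25152/30733, mR=7632/30733; mL+mR=32784/30733 → advance +1; mR−mL=-240/421 → turn -1·90°
n=4: pose=(-5,8,W); sL=40/113, sR=5/16; mL=1205/1808, mR=715/3616; mL+mR=3125/3616 → advance +1; mR−mL=-15/32 → turn -1·90°
n=5: pose=(-6,8,N); sL=32/109, sR=32/97; mL=6592/10573, mR=1360/10573; mL+mR=7952/10573 → advance +1; mR−mL=-48/97 → turn -1·90°
n=6: pose=(-6,9,E); sL=80/229, sR=80/197; mL=34080/45113, mR=6600/45113; mL+mR=40680/45113 → advance +1; mR−mL=-120/197 → turn -1·90°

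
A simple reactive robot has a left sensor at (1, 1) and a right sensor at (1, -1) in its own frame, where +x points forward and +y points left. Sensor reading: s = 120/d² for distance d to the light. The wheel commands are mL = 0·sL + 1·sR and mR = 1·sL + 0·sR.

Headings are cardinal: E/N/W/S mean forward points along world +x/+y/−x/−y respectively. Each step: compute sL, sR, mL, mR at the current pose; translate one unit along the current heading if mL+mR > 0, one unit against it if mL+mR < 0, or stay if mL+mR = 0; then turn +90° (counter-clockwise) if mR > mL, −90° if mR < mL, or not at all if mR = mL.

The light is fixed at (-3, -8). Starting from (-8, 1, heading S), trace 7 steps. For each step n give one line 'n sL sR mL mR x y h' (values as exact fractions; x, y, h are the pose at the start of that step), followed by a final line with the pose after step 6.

0 3/2 6/5 6/5 3/2 -8 1 S
1 120/97 24/13 24/13 120/97 -8 0 E
2 60/29 60/37 60/37 60/29 -7 0 S
3 120/73 8/3 8/3 120/73 -7 -1 E
4 3 30/13 30/13 3 -6 -1 S
5 120/53 120/29 120/29 120/53 -6 -2 E
6 60/13 60/17 60/17 60/13 -5 -2 S
final -5 -3 E

n=0: pose=(-8,1,S); sL=3/2, sR=6/5; mL=6/5, mR=3/2; mL+mR=27/10 → advance +1; mR−mL=3/10 → turn +1·90°
n=1: pose=(-8,0,E); sL=120/97, sR=24/13; mL=24/13, mR=120/97; mL+mR=3888/1261 → advance +1; mR−mL=-768/1261 → turn -1·90°
n=2: pose=(-7,0,S); sL=60/29, sR=60/37; mL=60/37, mR=60/29; mL+mR=3960/1073 → advance +1; mR−mL=480/1073 → turn +1·90°
n=3: pose=(-7,-1,E); sL=120/73, sR=8/3; mL=8/3, mR=120/73; mL+mR=944/219 → advance +1; mR−mL=-224/219 → turn -1·90°
n=4: pose=(-6,-1,S); sL=3, sR=30/13; mL=30/13, mR=3; mL+mR=69/13 → advance +1; mR−mL=9/13 → turn +1·90°
n=5: pose=(-6,-2,E); sL=120/53, sR=120/29; mL=120/29, mR=120/53; mL+mR=9840/1537 → advance +1; mR−mL=-2880/1537 → turn -1·90°
n=6: pose=(-5,-2,S); sL=60/13, sR=60/17; mL=60/17, mR=60/13; mL+mR=1800/221 → advance +1; mR−mL=240/221 → turn +1·90°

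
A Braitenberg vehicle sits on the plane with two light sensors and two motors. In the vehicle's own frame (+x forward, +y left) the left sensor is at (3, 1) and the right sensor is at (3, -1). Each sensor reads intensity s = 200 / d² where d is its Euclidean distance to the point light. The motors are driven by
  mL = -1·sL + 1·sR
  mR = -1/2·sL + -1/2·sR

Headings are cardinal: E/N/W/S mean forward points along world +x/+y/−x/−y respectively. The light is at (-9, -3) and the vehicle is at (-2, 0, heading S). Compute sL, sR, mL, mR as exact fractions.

left sensor world pos  = (-1, -3); dL² = 64
right sensor world pos = (-3, -3); dR² = 36
sL = 200/64 = 25/8
sR = 200/36 = 50/9
mL = -1·sL + 1·sR = 175/72
mR = -1/2·sL + -1/2·sR = -625/144

25/8 50/9 175/72 -625/144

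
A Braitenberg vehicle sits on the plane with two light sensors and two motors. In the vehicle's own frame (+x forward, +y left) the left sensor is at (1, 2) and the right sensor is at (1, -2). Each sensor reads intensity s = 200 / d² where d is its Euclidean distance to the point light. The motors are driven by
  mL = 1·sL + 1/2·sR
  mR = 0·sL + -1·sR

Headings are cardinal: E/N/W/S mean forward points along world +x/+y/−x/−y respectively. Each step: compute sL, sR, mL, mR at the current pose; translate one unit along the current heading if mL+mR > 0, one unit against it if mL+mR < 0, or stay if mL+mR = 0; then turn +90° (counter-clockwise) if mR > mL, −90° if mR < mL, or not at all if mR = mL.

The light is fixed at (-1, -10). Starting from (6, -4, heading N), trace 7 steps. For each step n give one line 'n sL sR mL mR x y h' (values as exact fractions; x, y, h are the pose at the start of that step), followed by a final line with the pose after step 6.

n=0: pose=(6,-4,N); sL=100/37, sR=20/13; mL=1670/481, mR=-20/13; mL+mR=930/481 → advance +1; mR−mL=-2410/481 → turn -1·90°
n=1: pose=(6,-3,E); sL=40/29, sR=200/89; mL=6460/2581, mR=-200/89; mL+mR=660/2581 → advance +1; mR−mL=-12260/2581 → turn -1·90°
n=2: pose=(7,-3,S); sL=25/17, sR=25/9; mL=875/306, mR=-25/9; mL+mR=25/306 → advance +1; mR−mL=-575/102 → turn -1·90°
n=3: pose=(7,-4,W); sL=40/13, sR=200/113; mL=5820/1469, mR=-200/113; mL+mR=3220/1469 → advance +1; mR−mL=-8420/1469 → turn -1·90°
n=4: pose=(6,-4,N); sL=100/37, sR=20/13; mL=1670/481, mR=-20/13; mL+mR=930/481 → advance +1; mR−mL=-2410/481 → turn -1·90°
n=5: pose=(6,-3,E); sL=40/29, sR=200/89; mL=6460/2581, mR=-200/89; mL+mR=660/2581 → advance +1; mR−mL=-12260/2581 → turn -1·90°
n=6: pose=(7,-3,S); sL=25/17, sR=25/9; mL=875/306, mR=-25/9; mL+mR=25/306 → advance +1; mR−mL=-575/102 → turn -1·90°

0 100/37 20/13 1670/481 -20/13 6 -4 N
1 40/29 200/89 6460/2581 -200/89 6 -3 E
2 25/17 25/9 875/306 -25/9 7 -3 S
3 40/13 200/113 5820/1469 -200/113 7 -4 W
4 100/37 20/13 1670/481 -20/13 6 -4 N
5 40/29 200/89 6460/2581 -200/89 6 -3 E
6 25/17 25/9 875/306 -25/9 7 -3 S
final 7 -4 W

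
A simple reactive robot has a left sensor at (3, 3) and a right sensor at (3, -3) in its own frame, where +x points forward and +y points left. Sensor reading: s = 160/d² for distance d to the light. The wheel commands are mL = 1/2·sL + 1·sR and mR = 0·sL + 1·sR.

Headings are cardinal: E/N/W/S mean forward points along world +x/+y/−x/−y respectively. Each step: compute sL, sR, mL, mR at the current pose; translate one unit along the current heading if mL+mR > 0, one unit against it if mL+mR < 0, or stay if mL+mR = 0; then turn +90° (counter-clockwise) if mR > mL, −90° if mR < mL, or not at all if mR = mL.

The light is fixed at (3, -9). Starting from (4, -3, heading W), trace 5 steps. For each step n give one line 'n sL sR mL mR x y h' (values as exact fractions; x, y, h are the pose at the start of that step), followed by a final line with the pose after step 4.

n=0: pose=(4,-3,W); sL=160/13, sR=32/17; mL=1776/221, mR=32/17; mL+mR=2192/221 → advance +1; mR−mL=-80/13 → turn -1·90°
n=1: pose=(3,-3,N); sL=16/9, sR=16/9; mL=8/3, mR=16/9; mL+mR=40/9 → advance +1; mR−mL=-8/9 → turn -1·90°
n=2: pose=(3,-2,E); sL=160/109, sR=32/5; mL=3888/545, mR=32/5; mL+mR=7376/545 → advance +1; mR−mL=-80/109 → turn -1·90°
n=3: pose=(4,-2,S); sL=5, sR=8; mL=21/2, mR=8; mL+mR=37/2 → advance +1; mR−mL=-5/2 → turn -1·90°
n=4: pose=(4,-3,W); sL=160/13, sR=32/17; mL=1776/221, mR=32/17; mL+mR=2192/221 → advance +1; mR−mL=-80/13 → turn -1·90°

0 160/13 32/17 1776/221 32/17 4 -3 W
1 16/9 16/9 8/3 16/9 3 -3 N
2 160/109 32/5 3888/545 32/5 3 -2 E
3 5 8 21/2 8 4 -2 S
4 160/13 32/17 1776/221 32/17 4 -3 W
final 3 -3 N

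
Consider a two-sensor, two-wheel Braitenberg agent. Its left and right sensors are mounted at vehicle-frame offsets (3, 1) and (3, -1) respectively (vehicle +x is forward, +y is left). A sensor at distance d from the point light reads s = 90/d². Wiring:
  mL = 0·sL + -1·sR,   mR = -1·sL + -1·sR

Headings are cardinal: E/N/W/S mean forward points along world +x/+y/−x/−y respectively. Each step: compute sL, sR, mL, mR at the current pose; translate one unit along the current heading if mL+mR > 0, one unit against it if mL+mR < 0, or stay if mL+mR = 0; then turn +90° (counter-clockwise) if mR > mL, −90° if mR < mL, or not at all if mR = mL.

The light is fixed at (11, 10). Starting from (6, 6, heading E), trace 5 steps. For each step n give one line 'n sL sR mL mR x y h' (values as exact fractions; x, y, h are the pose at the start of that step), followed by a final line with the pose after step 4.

0 90/13 90/29 -90/29 -3780/377 6 6 E
1 45/37 45/49 -45/49 -3870/1813 5 6 S
2 90/97 18/17 -18/17 -3276/1649 5 7 W
3 5/2 45/8 -45/8 -65/8 6 7 N
4 90/13 90/29 -90/29 -3780/377 6 6 E
final 5 6 S

n=0: pose=(6,6,E); sL=90/13, sR=90/29; mL=-90/29, mR=-3780/377; mL+mR=-4950/377 → advance -1; mR−mL=-90/13 → turn -1·90°
n=1: pose=(5,6,S); sL=45/37, sR=45/49; mL=-45/49, mR=-3870/1813; mL+mR=-5535/1813 → advance -1; mR−mL=-45/37 → turn -1·90°
n=2: pose=(5,7,W); sL=90/97, sR=18/17; mL=-18/17, mR=-3276/1649; mL+mR=-5022/1649 → advance -1; mR−mL=-90/97 → turn -1·90°
n=3: pose=(6,7,N); sL=5/2, sR=45/8; mL=-45/8, mR=-65/8; mL+mR=-55/4 → advance -1; mR−mL=-5/2 → turn -1·90°
n=4: pose=(6,6,E); sL=90/13, sR=90/29; mL=-90/29, mR=-3780/377; mL+mR=-4950/377 → advance -1; mR−mL=-90/13 → turn -1·90°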